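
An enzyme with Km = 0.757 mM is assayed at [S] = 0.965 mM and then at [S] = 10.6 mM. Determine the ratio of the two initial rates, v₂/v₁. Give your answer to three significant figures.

The fractional saturations are [S]/(Km+[S]) = 0.965/1.722 = 0.5604 and 10.6/11.36 = 0.9333.
v₂/v₁ is just their ratio: 0.9333/0.5604 = 1.67.

1.67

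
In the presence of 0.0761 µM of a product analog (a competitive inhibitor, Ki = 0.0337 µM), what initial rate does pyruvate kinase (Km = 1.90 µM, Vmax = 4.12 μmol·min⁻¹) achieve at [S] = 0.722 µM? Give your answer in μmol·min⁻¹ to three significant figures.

0.430 μmol·min⁻¹

α = 1 + [I]/Ki = 1 + 0.0761/0.0337 = 3.258.
For a competitive inhibitor, Vmax is unchanged and the apparent Km becomes α·Km: Km,app = 6.19 µM, Vmax,app = 4.12 μmol·min⁻¹.
v = Vmax,app·[S]/(Km,app + [S]) = 4.12 × 0.722/(6.19 + 0.722) = 0.430 μmol·min⁻¹.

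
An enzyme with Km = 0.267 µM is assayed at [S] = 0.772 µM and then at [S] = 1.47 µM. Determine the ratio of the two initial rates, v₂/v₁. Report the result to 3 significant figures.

The fractional saturations are [S]/(Km+[S]) = 0.772/1.039 = 0.7430 and 1.47/1.737 = 0.8463.
v₂/v₁ is just their ratio: 0.8463/0.7430 = 1.14.

1.14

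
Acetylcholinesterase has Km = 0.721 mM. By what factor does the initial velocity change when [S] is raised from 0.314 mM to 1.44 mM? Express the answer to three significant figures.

The fractional saturations are [S]/(Km+[S]) = 0.314/1.035 = 0.3034 and 1.44/2.161 = 0.6664.
v₂/v₁ is just their ratio: 0.6664/0.3034 = 2.20.

2.20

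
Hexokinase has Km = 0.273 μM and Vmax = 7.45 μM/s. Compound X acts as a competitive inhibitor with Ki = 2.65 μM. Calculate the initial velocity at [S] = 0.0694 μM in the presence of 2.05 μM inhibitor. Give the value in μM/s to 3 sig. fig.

With α = 1 + [I]/Ki = 1 + 2.05/2.65 = 1.774, the competitive rate law is v = Vmax[S] / (αKm + [S]).
v = 7.45×0.0694 / (1.774×0.273 + 0.0694) = 0.5170/0.5536 = 0.934 μM/s.

0.934 μM/s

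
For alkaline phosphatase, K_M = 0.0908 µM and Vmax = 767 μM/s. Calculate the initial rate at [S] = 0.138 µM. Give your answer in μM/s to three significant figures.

463 μM/s

[S]/(Km+[S]) = 0.138/0.2288 = 0.6031, the fractional saturation.
v = 0.6031 × Vmax = 0.6031 × 767 = 463 μM/s.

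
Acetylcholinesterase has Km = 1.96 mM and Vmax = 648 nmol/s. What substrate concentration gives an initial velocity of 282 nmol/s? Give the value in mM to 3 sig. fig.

The required fractional saturation is v/Vmax = 282/648 = 0.4352.
Then [S]/(Km+[S]) = 0.4352 ⇒ [S] = 1.96 × 0.4352/(1 − 0.4352) = 1.51 mM.

1.51 mM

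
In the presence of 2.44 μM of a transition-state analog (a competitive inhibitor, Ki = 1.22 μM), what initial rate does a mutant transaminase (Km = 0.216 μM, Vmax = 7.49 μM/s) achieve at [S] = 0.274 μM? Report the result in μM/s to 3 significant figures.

α = 1 + [I]/Ki = 1 + 2.44/1.22 = 3.000.
For a competitive inhibitor, Vmax is unchanged and the apparent Km becomes α·Km: Km,app = 0.648 μM, Vmax,app = 7.49 μM/s.
v = Vmax,app·[S]/(Km,app + [S]) = 7.49 × 0.274/(0.648 + 0.274) = 2.23 μM/s.

2.23 μM/s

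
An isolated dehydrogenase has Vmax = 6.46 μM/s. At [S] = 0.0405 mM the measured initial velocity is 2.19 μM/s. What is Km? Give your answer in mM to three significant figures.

From v = Vmax[S]/(Km+[S]), Km = [S](Vmax − v)/v.
Km = 0.0405 × (6.46 − 2.19) / 2.19 = 0.1729/2.19 = 0.0790 mM.

0.0790 mM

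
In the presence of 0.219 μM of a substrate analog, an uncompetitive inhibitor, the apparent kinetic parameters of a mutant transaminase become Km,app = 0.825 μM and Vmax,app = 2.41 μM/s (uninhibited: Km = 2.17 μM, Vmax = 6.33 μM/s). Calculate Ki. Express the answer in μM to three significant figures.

Uncompetitive: Vmax,app = Vmax/α (and Km,app = Km/α) with α = 1 + [I]/Ki.
α = Vmax/Vmax,app = 6.33/2.41 = 2.627.
Ki = [I]/(α − 1) = 0.219/1.627 = 0.135 μM.

0.135 μM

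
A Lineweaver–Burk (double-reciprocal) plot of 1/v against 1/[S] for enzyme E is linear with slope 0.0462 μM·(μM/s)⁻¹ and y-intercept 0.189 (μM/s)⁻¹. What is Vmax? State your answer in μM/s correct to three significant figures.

5.29 μM/s

The y-intercept of a Lineweaver–Burk plot equals 1/Vmax, so Vmax = 1/0.189 = 5.29 μM/s.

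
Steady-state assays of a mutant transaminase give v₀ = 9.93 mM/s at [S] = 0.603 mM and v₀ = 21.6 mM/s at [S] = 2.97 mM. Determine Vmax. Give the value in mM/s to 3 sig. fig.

30.8 mM/s

In reciprocal form, 1/v = (Km/Vmax)·(1/[S]) + 1/Vmax. The two points give (1/[S], 1/v) = (1.658, 0.1007) and (0.3367, 0.04630).
Slope = (0.1007 − 0.04630)/(1.658 − 0.3367) = 0.04117; intercept = 0.1007 − 0.04117×1.658 = 0.03244.
Vmax = 1/intercept = 30.8 mM/s; Km = slope × Vmax = 0.04117 × 30.8 = 1.27 mM.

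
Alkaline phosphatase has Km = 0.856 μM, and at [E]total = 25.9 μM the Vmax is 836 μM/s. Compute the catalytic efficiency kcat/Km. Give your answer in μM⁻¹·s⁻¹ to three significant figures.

kcat = Vmax/[E]total = 836/25.9 = 32.3 s⁻¹.
kcat/Km = 32.3/0.856 = 37.7 μM⁻¹·s⁻¹.

37.7 μM⁻¹·s⁻¹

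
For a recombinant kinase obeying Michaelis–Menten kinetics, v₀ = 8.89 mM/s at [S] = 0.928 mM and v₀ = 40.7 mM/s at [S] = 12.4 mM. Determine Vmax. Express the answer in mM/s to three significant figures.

57.3 mM/s

In reciprocal form, 1/v = (Km/Vmax)·(1/[S]) + 1/Vmax. The two points give (1/[S], 1/v) = (1.078, 0.1125) and (0.08065, 0.02457).
Slope = (0.1125 − 0.02457)/(1.078 − 0.08065) = 0.08819; intercept = 0.1125 − 0.08819×1.078 = 0.01746.
Vmax = 1/intercept = 57.3 mM/s; Km = slope × Vmax = 0.08819 × 57.3 = 5.05 mM.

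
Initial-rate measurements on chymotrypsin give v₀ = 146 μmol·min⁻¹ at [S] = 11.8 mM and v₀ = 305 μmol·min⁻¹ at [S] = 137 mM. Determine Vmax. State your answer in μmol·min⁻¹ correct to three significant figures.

From v = Vmax[S]/(Km+[S]), each point gives Vmax = v(Km+[S])/[S].
Equating: 146(Km+11.8)/11.8 = 305(Km+137)/137.
12.37·Km + 146 = 2.226·Km + 305, so (12.37 − 2.226)·Km = 305 − 146.
Km = 159.0/10.15 = 15.7 mM; then Vmax = 146(15.7+11.8)/11.8 = 340 μmol·min⁻¹.

340 μmol·min⁻¹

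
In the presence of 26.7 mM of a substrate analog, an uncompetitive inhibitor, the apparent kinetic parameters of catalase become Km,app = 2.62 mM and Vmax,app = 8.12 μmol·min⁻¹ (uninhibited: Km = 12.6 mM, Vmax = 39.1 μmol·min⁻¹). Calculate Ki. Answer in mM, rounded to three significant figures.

7.00 mM

Uncompetitive: Vmax,app = Vmax/α (and Km,app = Km/α) with α = 1 + [I]/Ki.
α = Vmax/Vmax,app = 39.1/8.12 = 4.815.
Since α = 1 + [I]/Ki, [I]/Ki = 4.815 − 1 = 3.815 and Ki = 26.7/3.815 = 7.00 mM.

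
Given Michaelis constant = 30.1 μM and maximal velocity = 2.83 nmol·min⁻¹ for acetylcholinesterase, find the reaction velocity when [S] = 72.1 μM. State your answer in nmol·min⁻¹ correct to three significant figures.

v = Vmax·[S]/(Km + [S]) = 2.83 × 72.1 / (30.1 + 72.1)
  = 204.0 / 102.2 = 2.00 nmol·min⁻¹.

2.00 nmol·min⁻¹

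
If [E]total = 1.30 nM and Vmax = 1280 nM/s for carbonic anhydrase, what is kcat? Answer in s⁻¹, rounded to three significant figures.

985 s⁻¹

kcat = Vmax/[E]total = 1280 nM/s / 1.30 nM = 985 s⁻¹.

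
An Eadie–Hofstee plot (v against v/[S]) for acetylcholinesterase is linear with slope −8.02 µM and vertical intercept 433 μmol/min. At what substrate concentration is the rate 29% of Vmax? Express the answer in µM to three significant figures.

3.28 µM

The Eadie–Hofstee slope gives Km = 8.02 µM (slope = −Km).
v/Vmax = [S]/(Km+[S]) = 0.29 ⇒ [S] = Km·0.29/(1−0.29) = 8.02 × 0.4085 = 3.28 µM.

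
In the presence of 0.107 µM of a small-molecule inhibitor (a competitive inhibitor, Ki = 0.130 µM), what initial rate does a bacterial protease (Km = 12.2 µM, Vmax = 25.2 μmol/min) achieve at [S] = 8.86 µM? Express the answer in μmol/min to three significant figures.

α = 1 + [I]/Ki = 1 + 0.107/0.130 = 1.823.
For a competitive inhibitor, Vmax is unchanged and the apparent Km becomes α·Km: Km,app = 22.2 µM, Vmax,app = 25.2 μmol/min.
v = Vmax,app·[S]/(Km,app + [S]) = 25.2 × 8.86/(22.2 + 8.86) = 7.18 μmol/min.

7.18 μmol/min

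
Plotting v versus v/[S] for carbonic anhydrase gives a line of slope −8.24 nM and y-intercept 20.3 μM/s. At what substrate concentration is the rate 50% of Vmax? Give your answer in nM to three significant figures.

8.24 nM

The Eadie–Hofstee slope gives Km = 8.24 nM (slope = −Km).
v/Vmax = [S]/(Km+[S]) = 0.5 ⇒ [S] = Km·0.5/(1−0.5) = 8.24 × 1.000 = 8.24 nM.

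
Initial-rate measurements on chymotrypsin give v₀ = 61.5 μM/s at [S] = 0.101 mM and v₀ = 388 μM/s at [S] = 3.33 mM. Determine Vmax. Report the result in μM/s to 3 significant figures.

465 μM/s

From v = Vmax[S]/(Km+[S]), each point gives Vmax = v(Km+[S])/[S].
Equating: 61.5(Km+0.101)/0.101 = 388(Km+3.33)/3.33.
608.9·Km + 61.5 = 116.5·Km + 388, so (608.9 − 116.5)·Km = 388 − 61.5.
Km = 326.5/492.4 = 0.663 mM; then Vmax = 61.5(0.663+0.101)/0.101 = 465 μM/s.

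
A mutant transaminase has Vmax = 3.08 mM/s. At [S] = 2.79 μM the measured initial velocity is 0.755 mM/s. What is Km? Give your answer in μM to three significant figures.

v/Vmax = 0.755/3.08 = 0.2451 = [S]/(Km+[S]).
So Km + [S] = [S]/0.2451 = 11.38 μM, giving Km = 11.38 − 2.79 = 8.59 μM.

8.59 μM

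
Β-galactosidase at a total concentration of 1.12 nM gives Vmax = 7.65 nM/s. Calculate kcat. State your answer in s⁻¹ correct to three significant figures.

6.83 s⁻¹

kcat = Vmax/[E]total = 7.65 nM/s / 1.12 nM = 6.83 s⁻¹.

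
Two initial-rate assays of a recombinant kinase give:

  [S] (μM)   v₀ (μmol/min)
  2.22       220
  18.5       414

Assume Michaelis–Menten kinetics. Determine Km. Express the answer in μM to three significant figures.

2.53 μM

From v = Vmax[S]/(Km+[S]), each point gives Vmax = v(Km+[S])/[S].
Equating: 220(Km+2.22)/2.22 = 414(Km+18.5)/18.5.
99.10·Km + 220 = 22.38·Km + 414, so (99.10 − 22.38)·Km = 414 − 220.
Km = 194.0/76.72 = 2.53 μM; then Vmax = 220(2.53+2.22)/2.22 = 471 μmol/min.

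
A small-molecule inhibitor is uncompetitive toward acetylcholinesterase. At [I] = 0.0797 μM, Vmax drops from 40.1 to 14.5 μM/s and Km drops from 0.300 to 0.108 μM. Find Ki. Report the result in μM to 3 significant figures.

Uncompetitive: Vmax,app = Vmax/α (and Km,app = Km/α) with α = 1 + [I]/Ki.
α = Vmax/Vmax,app = 40.1/14.5 = 2.766.
Since α = 1 + [I]/Ki, [I]/Ki = 2.766 − 1 = 1.766 and Ki = 0.0797/1.766 = 0.0451 μM.

0.0451 μM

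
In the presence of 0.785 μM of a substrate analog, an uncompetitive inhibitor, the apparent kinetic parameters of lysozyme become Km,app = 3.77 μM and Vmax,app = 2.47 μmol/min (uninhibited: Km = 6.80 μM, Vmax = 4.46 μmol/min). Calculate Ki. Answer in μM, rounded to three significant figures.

0.974 μM

Uncompetitive: Vmax,app = Vmax/α (and Km,app = Km/α) with α = 1 + [I]/Ki.
α = Vmax/Vmax,app = 4.46/2.47 = 1.806.
Ki = [I]/(α − 1) = 0.785/0.8057 = 0.974 μM.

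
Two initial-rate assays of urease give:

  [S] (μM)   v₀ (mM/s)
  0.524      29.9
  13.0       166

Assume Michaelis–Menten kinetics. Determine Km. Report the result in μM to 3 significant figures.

3.07 μM

From v = Vmax[S]/(Km+[S]), each point gives Vmax = v(Km+[S])/[S].
Equating: 29.9(Km+0.524)/0.524 = 166(Km+13.0)/13.0.
57.06·Km + 29.9 = 12.77·Km + 166, so (57.06 − 12.77)·Km = 166 − 29.9.
Km = 136.1/44.29 = 3.07 μM; then Vmax = 29.9(3.07+0.524)/0.524 = 205 mM/s.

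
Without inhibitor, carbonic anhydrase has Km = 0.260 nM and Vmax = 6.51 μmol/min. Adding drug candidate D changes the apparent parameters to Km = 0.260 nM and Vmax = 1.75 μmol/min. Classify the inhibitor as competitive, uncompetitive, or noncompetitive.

Vmax decreases (6.51 → 1.75 μmol/min) while Km is unchanged — pure noncompetitive inhibition.

noncompetitive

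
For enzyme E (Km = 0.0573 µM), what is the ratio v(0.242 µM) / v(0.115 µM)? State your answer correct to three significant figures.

1.21

The fractional saturations are [S]/(Km+[S]) = 0.115/0.1723 = 0.6674 and 0.242/0.2993 = 0.8086.
v₂/v₁ is just their ratio: 0.8086/0.6674 = 1.21.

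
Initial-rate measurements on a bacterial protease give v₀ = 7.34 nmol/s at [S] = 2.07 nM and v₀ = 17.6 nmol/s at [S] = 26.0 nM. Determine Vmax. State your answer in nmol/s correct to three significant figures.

In reciprocal form, 1/v = (Km/Vmax)·(1/[S]) + 1/Vmax. The two points give (1/[S], 1/v) = (0.4831, 0.1362) and (0.03846, 0.05682).
Slope = (0.1362 − 0.05682)/(0.4831 − 0.03846) = 0.1786; intercept = 0.1362 − 0.1786×0.4831 = 0.04995.
Vmax = 1/intercept = 20.0 nmol/s; Km = slope × Vmax = 0.1786 × 20.0 = 3.58 nM.

20.0 nmol/s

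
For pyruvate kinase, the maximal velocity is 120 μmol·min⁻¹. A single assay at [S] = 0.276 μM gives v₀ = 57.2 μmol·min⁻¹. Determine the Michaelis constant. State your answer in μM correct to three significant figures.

v/Vmax = 57.2/120 = 0.4767 = [S]/(Km+[S]).
So Km + [S] = [S]/0.4767 = 0.5790 μM, giving Km = 0.5790 − 0.276 = 0.303 μM.

0.303 μM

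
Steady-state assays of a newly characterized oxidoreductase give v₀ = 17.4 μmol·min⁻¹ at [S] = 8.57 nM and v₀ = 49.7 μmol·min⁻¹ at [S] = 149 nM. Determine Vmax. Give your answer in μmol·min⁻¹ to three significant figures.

From v = Vmax[S]/(Km+[S]), each point gives Vmax = v(Km+[S])/[S].
Equating: 17.4(Km+8.57)/8.57 = 49.7(Km+149)/149.
2.030·Km + 17.4 = 0.3336·Km + 49.7, so (2.030 − 0.3336)·Km = 49.7 − 17.4.
Km = 32.30/1.697 = 19.0 nM; then Vmax = 17.4(19.0+8.57)/8.57 = 56.0 μmol·min⁻¹.

56.0 μmol·min⁻¹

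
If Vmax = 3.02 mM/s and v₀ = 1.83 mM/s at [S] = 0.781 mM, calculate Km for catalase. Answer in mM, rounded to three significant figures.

From v = Vmax[S]/(Km+[S]), Km = [S](Vmax − v)/v.
Km = 0.781 × (3.02 − 1.83) / 1.83 = 0.9294/1.83 = 0.508 mM.

0.508 mM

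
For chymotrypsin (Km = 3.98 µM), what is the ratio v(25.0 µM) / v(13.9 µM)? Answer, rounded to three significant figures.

1.11

Since Vmax cancels, v₂/v₁ = [S]₂(Km+[S]₁) / [S]₁(Km+[S]₂).
= 25.0×(3.98+13.9) / (13.9×(3.98+25.0)) = 447.0/402.8 = 1.11.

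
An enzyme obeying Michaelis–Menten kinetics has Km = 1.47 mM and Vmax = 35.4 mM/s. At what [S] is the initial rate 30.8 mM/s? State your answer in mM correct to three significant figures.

9.84 mM

The required fractional saturation is v/Vmax = 30.8/35.4 = 0.8701.
Then [S]/(Km+[S]) = 0.8701 ⇒ [S] = 1.47 × 0.8701/(1 − 0.8701) = 9.84 mM.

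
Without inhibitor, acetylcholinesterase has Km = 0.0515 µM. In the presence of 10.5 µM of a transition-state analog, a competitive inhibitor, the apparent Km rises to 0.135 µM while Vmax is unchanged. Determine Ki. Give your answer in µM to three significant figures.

6.48 µM

Competitive: Km,app = α·Km with α = 1 + [I]/Ki.
α = Km,app/Km = 0.135/0.0515 = 2.621.
Ki = [I]/(α − 1) = 10.5/1.621 = 6.48 µM.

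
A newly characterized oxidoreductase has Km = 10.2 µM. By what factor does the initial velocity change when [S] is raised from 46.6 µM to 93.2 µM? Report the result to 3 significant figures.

1.10

The fractional saturations are [S]/(Km+[S]) = 46.6/56.80 = 0.8204 and 93.2/103.4 = 0.9014.
v₂/v₁ is just their ratio: 0.9014/0.8204 = 1.10.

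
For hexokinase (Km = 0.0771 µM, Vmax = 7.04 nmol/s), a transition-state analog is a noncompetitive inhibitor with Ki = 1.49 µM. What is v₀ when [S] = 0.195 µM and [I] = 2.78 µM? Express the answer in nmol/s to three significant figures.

1.76 nmol/s

With α = 1 + [I]/Ki = 1 + 2.78/1.49 = 2.866, the noncompetitive rate law is v = (Vmax/α)·[S] / (Km + [S]).
v = (7.04/2.866)×0.195 / (0.0771 + 0.195) = 0.4790/0.2721 = 1.76 nmol/s.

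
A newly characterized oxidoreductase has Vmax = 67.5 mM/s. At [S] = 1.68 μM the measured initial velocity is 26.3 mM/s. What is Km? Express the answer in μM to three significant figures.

v/Vmax = 26.3/67.5 = 0.3896 = [S]/(Km+[S]).
So Km + [S] = [S]/0.3896 = 4.312 μM, giving Km = 4.312 − 1.68 = 2.63 μM.

2.63 μM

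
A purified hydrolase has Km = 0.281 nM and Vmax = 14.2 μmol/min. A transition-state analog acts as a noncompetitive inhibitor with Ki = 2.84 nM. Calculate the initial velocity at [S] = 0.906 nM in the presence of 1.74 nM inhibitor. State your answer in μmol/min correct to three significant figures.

6.72 μmol/min

α = 1 + [I]/Ki = 1 + 1.74/2.84 = 1.613.
For a noncompetitive inhibitor, Vmax is reduced to Vmax/α while Km is unchanged: Km,app = 0.281 nM, Vmax,app = 8.81 μmol/min.
v = Vmax,app·[S]/(Km,app + [S]) = 8.81 × 0.906/(0.281 + 0.906) = 6.72 μmol/min.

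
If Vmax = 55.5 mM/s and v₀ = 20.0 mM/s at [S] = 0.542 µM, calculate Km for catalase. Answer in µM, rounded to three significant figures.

v/Vmax = 20.0/55.5 = 0.3604 = [S]/(Km+[S]).
So Km + [S] = [S]/0.3604 = 1.504 µM, giving Km = 1.504 − 0.542 = 0.962 µM.

0.962 µM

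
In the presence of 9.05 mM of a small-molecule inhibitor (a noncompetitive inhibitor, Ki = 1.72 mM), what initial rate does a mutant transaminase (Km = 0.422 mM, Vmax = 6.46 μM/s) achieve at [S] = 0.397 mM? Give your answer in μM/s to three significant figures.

α = 1 + [I]/Ki = 1 + 9.05/1.72 = 6.262.
For a noncompetitive inhibitor, Vmax is reduced to Vmax/α while Km is unchanged: Km,app = 0.422 mM, Vmax,app = 1.03 μM/s.
v = Vmax,app·[S]/(Km,app + [S]) = 1.03 × 0.397/(0.422 + 0.397) = 0.500 μM/s.

0.500 μM/s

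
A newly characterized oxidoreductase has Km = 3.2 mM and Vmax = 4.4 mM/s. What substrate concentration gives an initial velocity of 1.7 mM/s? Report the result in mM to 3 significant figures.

2.01 mM

The required fractional saturation is v/Vmax = 1.7/4.4 = 0.3864.
Then [S]/(Km+[S]) = 0.3864 ⇒ [S] = 3.2 × 0.3864/(1 − 0.3864) = 2.01 mM.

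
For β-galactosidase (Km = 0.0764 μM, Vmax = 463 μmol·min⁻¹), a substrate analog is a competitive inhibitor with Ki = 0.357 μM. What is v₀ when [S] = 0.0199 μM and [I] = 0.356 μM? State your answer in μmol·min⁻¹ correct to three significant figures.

With α = 1 + [I]/Ki = 1 + 0.356/0.357 = 1.997, the competitive rate law is v = Vmax[S] / (αKm + [S]).
v = 463×0.0199 / (1.997×0.0764 + 0.0199) = 9.214/0.1725 = 53.4 μmol·min⁻¹.

53.4 μmol·min⁻¹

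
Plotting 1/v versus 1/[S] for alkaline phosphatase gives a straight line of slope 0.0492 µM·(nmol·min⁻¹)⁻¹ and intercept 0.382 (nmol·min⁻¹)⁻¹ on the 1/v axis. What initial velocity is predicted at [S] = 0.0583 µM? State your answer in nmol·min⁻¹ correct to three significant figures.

0.816 nmol·min⁻¹

The y-intercept is 1/Vmax, so Vmax = 1/0.382 = 2.62 nmol·min⁻¹.
The slope is Km/Vmax, so Km = 0.0492 × 2.62 = 0.129 µM.
Then v = 2.62 × 0.0583/(0.129 + 0.0583) = 0.816 nmol·min⁻¹.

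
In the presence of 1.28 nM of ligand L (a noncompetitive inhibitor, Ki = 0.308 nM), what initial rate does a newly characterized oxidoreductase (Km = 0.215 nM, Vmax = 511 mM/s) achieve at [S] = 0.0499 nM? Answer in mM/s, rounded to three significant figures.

α = 1 + [I]/Ki = 1 + 1.28/0.308 = 5.156.
For a noncompetitive inhibitor, Vmax is reduced to Vmax/α while Km is unchanged: Km,app = 0.215 nM, Vmax,app = 99.1 mM/s.
v = Vmax,app·[S]/(Km,app + [S]) = 99.1 × 0.0499/(0.215 + 0.0499) = 18.7 mM/s.

18.7 mM/s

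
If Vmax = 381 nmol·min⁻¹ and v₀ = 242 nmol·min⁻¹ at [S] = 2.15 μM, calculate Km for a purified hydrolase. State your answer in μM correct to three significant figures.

v/Vmax = 242/381 = 0.6352 = [S]/(Km+[S]).
So Km + [S] = [S]/0.6352 = 3.385 μM, giving Km = 3.385 − 2.15 = 1.23 μM.

1.23 μM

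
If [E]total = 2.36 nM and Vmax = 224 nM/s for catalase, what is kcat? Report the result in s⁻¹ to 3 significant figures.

94.9 s⁻¹

kcat = Vmax/[E]total = 224 nM/s / 2.36 nM = 94.9 s⁻¹.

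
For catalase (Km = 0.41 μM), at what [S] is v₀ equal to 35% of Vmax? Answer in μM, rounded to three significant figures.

v/Vmax = [S]/(Km+[S]) = 0.35, so [S] = Km·0.35/(1 − 0.35) = 0.41 × 0.5385.
[S] = 0.221 μM.

0.221 μM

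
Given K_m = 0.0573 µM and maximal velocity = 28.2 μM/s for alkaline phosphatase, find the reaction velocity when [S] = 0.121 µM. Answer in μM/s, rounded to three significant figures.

v = Vmax·[S]/(Km + [S]) = 28.2 × 0.121 / (0.0573 + 0.121)
  = 3.412 / 0.1783 = 19.1 μM/s.

19.1 μM/s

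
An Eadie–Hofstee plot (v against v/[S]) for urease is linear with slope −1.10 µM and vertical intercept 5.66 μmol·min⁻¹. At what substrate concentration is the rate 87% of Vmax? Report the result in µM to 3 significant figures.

The Eadie–Hofstee slope gives Km = 1.10 µM (slope = −Km).
v/Vmax = [S]/(Km+[S]) = 0.87 ⇒ [S] = Km·0.87/(1−0.87) = 1.10 × 6.692 = 7.36 µM.

7.36 µM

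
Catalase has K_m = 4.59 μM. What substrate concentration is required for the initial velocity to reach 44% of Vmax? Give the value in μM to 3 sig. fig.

3.61 μM

v/Vmax = [S]/(Km+[S]) = 0.44, so [S] = Km·0.44/(1 − 0.44) = 4.59 × 0.7857.
[S] = 3.61 μM.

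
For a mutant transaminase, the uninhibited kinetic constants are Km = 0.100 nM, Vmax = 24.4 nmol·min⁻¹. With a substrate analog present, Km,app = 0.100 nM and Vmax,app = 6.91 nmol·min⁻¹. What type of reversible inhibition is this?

noncompetitive

Vmax decreases (24.4 → 6.91 nmol·min⁻¹) while Km is unchanged — pure noncompetitive inhibition.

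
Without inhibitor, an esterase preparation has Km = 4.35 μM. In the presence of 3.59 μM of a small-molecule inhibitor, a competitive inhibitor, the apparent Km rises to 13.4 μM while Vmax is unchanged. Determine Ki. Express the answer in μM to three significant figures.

1.73 μM

Competitive: Km,app = α·Km with α = 1 + [I]/Ki.
α = Km,app/Km = 13.4/4.35 = 3.080.
Ki = [I]/(α − 1) = 3.59/2.080 = 1.73 μM.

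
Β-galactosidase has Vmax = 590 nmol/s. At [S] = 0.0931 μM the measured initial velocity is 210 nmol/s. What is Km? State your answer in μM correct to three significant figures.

0.168 μM

v/Vmax = 210/590 = 0.3559 = [S]/(Km+[S]).
So Km + [S] = [S]/0.3559 = 0.2616 μM, giving Km = 0.2616 − 0.0931 = 0.168 μM.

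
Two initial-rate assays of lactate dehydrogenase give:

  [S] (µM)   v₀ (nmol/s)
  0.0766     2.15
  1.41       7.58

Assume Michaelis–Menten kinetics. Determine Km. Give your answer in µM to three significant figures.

From v = Vmax[S]/(Km+[S]), each point gives Vmax = v(Km+[S])/[S].
Equating: 2.15(Km+0.0766)/0.0766 = 7.58(Km+1.41)/1.41.
28.07·Km + 2.15 = 5.376·Km + 7.58, so (28.07 − 5.376)·Km = 7.58 − 2.15.
Km = 5.430/22.69 = 0.239 µM; then Vmax = 2.15(0.239+0.0766)/0.0766 = 8.87 nmol/s.

0.239 µM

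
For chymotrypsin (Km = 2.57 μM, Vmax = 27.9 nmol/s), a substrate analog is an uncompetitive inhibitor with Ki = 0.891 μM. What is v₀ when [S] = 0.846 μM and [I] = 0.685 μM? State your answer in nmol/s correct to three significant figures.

With α = 1 + [I]/Ki = 1 + 0.685/0.891 = 1.769, the uncompetitive rate law is v = (Vmax/α)·[S] / (Km/α + [S]).
v = (27.9/1.769)×0.846 / (2.57/1.769 + 0.846) = 13.34/2.299 = 5.80 nmol/s.

5.80 nmol/s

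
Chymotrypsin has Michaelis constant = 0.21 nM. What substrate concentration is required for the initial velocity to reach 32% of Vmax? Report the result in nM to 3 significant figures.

0.0988 nM

v/Vmax = [S]/(Km+[S]) = 0.32, so [S] = Km·0.32/(1 − 0.32) = 0.21 × 0.4706.
[S] = 0.0988 nM.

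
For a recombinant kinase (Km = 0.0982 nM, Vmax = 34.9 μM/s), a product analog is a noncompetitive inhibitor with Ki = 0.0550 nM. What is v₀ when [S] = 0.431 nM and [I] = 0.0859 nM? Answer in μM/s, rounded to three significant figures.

α = 1 + [I]/Ki = 1 + 0.0859/0.0550 = 2.562.
For a noncompetitive inhibitor, Vmax is reduced to Vmax/α while Km is unchanged: Km,app = 0.0982 nM, Vmax,app = 13.6 μM/s.
v = Vmax,app·[S]/(Km,app + [S]) = 13.6 × 0.431/(0.0982 + 0.431) = 11.1 μM/s.

11.1 μM/s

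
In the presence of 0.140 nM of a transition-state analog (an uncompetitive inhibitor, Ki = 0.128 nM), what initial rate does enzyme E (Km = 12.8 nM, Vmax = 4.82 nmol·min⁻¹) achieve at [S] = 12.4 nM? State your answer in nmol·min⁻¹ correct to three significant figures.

1.54 nmol·min⁻¹

α = 1 + [I]/Ki = 1 + 0.140/0.128 = 2.094.
For an uncompetitive inhibitor, both parameters are divided by α, giving Vmax/α and Km/α: Km,app = 6.11 nM, Vmax,app = 2.30 nmol·min⁻¹.
v = Vmax,app·[S]/(Km,app + [S]) = 2.30 × 12.4/(6.11 + 12.4) = 1.54 nmol·min⁻¹.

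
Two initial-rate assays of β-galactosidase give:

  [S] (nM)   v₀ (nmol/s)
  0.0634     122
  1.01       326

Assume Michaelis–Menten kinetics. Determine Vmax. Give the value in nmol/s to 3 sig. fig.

367 nmol/s

From v = Vmax[S]/(Km+[S]), each point gives Vmax = v(Km+[S])/[S].
Equating: 122(Km+0.0634)/0.0634 = 326(Km+1.01)/1.01.
1924·Km + 122 = 322.8·Km + 326, so (1924 − 322.8)·Km = 326 − 122.
Km = 204.0/1602 = 0.127 nM; then Vmax = 122(0.127+0.0634)/0.0634 = 367 nmol/s.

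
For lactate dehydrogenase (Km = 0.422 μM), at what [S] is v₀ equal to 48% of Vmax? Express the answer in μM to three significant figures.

v/Vmax = [S]/(Km+[S]) = 0.48, so [S] = Km·0.48/(1 − 0.48) = 0.422 × 0.9231.
[S] = 0.390 μM.

0.390 μM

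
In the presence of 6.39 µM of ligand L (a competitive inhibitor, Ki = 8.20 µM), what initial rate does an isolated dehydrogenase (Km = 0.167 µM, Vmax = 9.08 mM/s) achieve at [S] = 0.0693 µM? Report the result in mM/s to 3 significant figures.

With α = 1 + [I]/Ki = 1 + 6.39/8.20 = 1.779, the competitive rate law is v = Vmax[S] / (αKm + [S]).
v = 9.08×0.0693 / (1.779×0.167 + 0.0693) = 0.6292/0.3664 = 1.72 mM/s.

1.72 mM/s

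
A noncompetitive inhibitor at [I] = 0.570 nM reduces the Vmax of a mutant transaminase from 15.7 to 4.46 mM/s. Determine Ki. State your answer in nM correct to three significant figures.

0.226 nM

Noncompetitive: Vmax,app = Vmax/α with α = 1 + [I]/Ki.
α = Vmax/Vmax,app = 15.7/4.46 = 3.520.
Since α = 1 + [I]/Ki, [I]/Ki = 3.520 − 1 = 2.520 and Ki = 0.570/2.520 = 0.226 nM.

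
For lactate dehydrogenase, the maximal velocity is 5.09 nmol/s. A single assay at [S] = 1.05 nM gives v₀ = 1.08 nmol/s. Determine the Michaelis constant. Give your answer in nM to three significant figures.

3.90 nM

v/Vmax = 1.08/5.09 = 0.2122 = [S]/(Km+[S]).
So Km + [S] = [S]/0.2122 = 4.949 nM, giving Km = 4.949 − 1.05 = 3.90 nM.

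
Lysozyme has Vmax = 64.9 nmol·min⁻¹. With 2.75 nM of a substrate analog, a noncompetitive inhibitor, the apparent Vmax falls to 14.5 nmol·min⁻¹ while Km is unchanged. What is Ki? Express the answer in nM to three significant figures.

0.791 nM

Noncompetitive: Vmax,app = Vmax/α with α = 1 + [I]/Ki.
α = Vmax/Vmax,app = 64.9/14.5 = 4.476.
Ki = [I]/(α − 1) = 2.75/3.476 = 0.791 nM.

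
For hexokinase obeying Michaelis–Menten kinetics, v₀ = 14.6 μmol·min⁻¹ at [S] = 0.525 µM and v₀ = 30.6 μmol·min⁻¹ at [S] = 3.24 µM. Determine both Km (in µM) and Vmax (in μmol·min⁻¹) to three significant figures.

In reciprocal form, 1/v = (Km/Vmax)·(1/[S]) + 1/Vmax. The two points give (1/[S], 1/v) = (1.905, 0.06849) and (0.3086, 0.03268).
Slope = (0.06849 − 0.03268)/(1.905 − 0.3086) = 0.02244; intercept = 0.06849 − 0.02244×1.905 = 0.02575.
Vmax = 1/intercept = 38.8 μmol·min⁻¹; Km = slope × Vmax = 0.02244 × 38.8 = 0.871 µM.

Km = 0.871 µM; Vmax = 38.8 μmol·min⁻¹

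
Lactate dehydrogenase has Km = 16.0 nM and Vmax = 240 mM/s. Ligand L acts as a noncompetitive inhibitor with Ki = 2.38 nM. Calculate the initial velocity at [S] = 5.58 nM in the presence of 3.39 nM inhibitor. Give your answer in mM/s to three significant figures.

25.6 mM/s

With α = 1 + [I]/Ki = 1 + 3.39/2.38 = 2.424, the noncompetitive rate law is v = (Vmax/α)·[S] / (Km + [S]).
v = (240/2.424)×5.58 / (16.0 + 5.58) = 552.4/21.58 = 25.6 mM/s.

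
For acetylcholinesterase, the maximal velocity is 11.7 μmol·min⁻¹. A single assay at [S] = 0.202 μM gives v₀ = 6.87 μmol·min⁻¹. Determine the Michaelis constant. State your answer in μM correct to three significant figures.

From v = Vmax[S]/(Km+[S]), Km = [S](Vmax − v)/v.
Km = 0.202 × (11.7 − 6.87) / 6.87 = 0.9757/6.87 = 0.142 μM.

0.142 μM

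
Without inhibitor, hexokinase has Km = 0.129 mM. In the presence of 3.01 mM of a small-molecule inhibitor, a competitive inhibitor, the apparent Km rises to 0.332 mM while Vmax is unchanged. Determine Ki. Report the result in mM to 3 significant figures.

Competitive: Km,app = α·Km with α = 1 + [I]/Ki.
α = Km,app/Km = 0.332/0.129 = 2.574.
Since α = 1 + [I]/Ki, [I]/Ki = 2.574 − 1 = 1.574 and Ki = 3.01/1.574 = 1.91 mM.

1.91 mM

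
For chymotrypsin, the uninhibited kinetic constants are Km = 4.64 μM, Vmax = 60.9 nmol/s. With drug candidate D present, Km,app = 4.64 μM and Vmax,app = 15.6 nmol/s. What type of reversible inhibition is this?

Vmax decreases (60.9 → 15.6 nmol/s) while Km is unchanged — pure noncompetitive inhibition.

noncompetitive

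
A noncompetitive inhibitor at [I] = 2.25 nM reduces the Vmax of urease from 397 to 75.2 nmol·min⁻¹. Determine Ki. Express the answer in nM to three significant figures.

Noncompetitive: Vmax,app = Vmax/α with α = 1 + [I]/Ki.
α = Vmax/Vmax,app = 397/75.2 = 5.279.
Since α = 1 + [I]/Ki, [I]/Ki = 5.279 − 1 = 4.279 and Ki = 2.25/4.279 = 0.526 nM.

0.526 nM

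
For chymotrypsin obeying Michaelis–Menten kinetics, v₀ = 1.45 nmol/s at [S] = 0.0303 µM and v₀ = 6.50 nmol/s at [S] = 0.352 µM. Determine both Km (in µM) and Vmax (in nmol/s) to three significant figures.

Km = 0.172 µM; Vmax = 9.67 nmol/s

From v = Vmax[S]/(Km+[S]), each point gives Vmax = v(Km+[S])/[S].
Equating: 1.45(Km+0.0303)/0.0303 = 6.50(Km+0.352)/0.352.
47.85·Km + 1.45 = 18.47·Km + 6.50, so (47.85 − 18.47)·Km = 6.50 − 1.45.
Km = 5.050/29.39 = 0.172 µM; then Vmax = 1.45(0.172+0.0303)/0.0303 = 9.67 nmol/s.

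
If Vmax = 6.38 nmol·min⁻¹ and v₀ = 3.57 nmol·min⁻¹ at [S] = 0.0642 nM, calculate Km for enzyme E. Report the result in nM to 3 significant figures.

0.0505 nM

From v = Vmax[S]/(Km+[S]), Km = [S](Vmax − v)/v.
Km = 0.0642 × (6.38 − 3.57) / 3.57 = 0.1804/3.57 = 0.0505 nM.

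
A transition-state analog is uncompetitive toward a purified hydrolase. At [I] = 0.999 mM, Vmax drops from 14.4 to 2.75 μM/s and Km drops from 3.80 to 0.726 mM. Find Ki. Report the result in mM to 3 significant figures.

Uncompetitive: Vmax,app = Vmax/α (and Km,app = Km/α) with α = 1 + [I]/Ki.
α = Vmax/Vmax,app = 14.4/2.75 = 5.236.
Since α = 1 + [I]/Ki, [I]/Ki = 5.236 − 1 = 4.236 and Ki = 0.999/4.236 = 0.236 mM.

0.236 mM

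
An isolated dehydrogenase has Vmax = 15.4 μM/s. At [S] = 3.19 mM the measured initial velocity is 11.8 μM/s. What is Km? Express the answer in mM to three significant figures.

From v = Vmax[S]/(Km+[S]), Km = [S](Vmax − v)/v.
Km = 3.19 × (15.4 − 11.8) / 11.8 = 11.48/11.8 = 0.973 mM.

0.973 mM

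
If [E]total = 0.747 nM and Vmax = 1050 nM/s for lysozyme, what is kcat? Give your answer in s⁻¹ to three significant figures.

kcat = Vmax/[E]total = 1050 nM/s / 0.747 nM = 1410 s⁻¹.

1410 s⁻¹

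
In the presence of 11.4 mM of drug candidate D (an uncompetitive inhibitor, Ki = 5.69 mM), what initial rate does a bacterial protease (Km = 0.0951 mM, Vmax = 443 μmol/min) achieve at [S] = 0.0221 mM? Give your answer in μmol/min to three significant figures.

60.6 μmol/min

With α = 1 + [I]/Ki = 1 + 11.4/5.69 = 3.004, the uncompetitive rate law is v = (Vmax/α)·[S] / (Km/α + [S]).
v = (443/3.004)×0.0221 / (0.0951/3.004 + 0.0221) = 3.260/0.05376 = 60.6 μmol/min.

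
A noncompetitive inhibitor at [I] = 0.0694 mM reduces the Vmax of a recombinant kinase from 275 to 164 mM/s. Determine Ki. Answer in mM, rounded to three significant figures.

Noncompetitive: Vmax,app = Vmax/α with α = 1 + [I]/Ki.
α = Vmax/Vmax,app = 275/164 = 1.677.
Since α = 1 + [I]/Ki, [I]/Ki = 1.677 − 1 = 0.6768 and Ki = 0.0694/0.6768 = 0.103 mM.

0.103 mM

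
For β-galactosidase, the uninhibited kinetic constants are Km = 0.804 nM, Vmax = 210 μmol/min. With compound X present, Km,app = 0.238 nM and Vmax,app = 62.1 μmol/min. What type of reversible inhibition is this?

uncompetitive

Both Km and Vmax decrease by the same factor (~3.38-fold) — characteristic of uncompetitive inhibition.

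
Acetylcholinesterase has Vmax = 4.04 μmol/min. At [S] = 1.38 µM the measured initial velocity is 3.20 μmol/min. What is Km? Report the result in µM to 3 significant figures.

v/Vmax = 3.20/4.04 = 0.7921 = [S]/(Km+[S]).
So Km + [S] = [S]/0.7921 = 1.742 µM, giving Km = 1.742 − 1.38 = 0.362 µM.

0.362 µM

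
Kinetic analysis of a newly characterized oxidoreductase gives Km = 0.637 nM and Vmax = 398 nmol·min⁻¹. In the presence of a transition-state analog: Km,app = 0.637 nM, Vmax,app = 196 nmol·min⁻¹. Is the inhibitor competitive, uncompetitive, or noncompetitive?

Vmax decreases (398 → 196 nmol·min⁻¹) while Km is unchanged — pure noncompetitive inhibition.

noncompetitive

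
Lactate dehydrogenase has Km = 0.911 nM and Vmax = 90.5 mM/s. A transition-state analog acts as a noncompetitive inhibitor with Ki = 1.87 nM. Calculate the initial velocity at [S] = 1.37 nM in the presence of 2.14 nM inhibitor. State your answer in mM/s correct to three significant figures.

25.3 mM/s

With α = 1 + [I]/Ki = 1 + 2.14/1.87 = 2.144, the noncompetitive rate law is v = (Vmax/α)·[S] / (Km + [S]).
v = (90.5/2.144)×1.37 / (0.911 + 1.37) = 57.82/2.281 = 25.3 mM/s.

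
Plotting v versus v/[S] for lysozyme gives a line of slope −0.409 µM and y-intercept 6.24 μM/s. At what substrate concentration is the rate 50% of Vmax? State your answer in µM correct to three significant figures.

The Eadie–Hofstee slope gives Km = 0.409 µM (slope = −Km).
v/Vmax = [S]/(Km+[S]) = 0.5 ⇒ [S] = Km·0.5/(1−0.5) = 0.409 × 1.000 = 0.409 µM.

0.409 µM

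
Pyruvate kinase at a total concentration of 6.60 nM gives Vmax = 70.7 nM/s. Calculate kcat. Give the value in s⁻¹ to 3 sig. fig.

10.7 s⁻¹

kcat = Vmax/[E]total = 70.7 nM/s / 6.60 nM = 10.7 s⁻¹.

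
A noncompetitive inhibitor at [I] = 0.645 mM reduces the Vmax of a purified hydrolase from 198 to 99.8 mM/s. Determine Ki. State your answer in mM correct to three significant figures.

Noncompetitive: Vmax,app = Vmax/α with α = 1 + [I]/Ki.
α = Vmax/Vmax,app = 198/99.8 = 1.984.
Since α = 1 + [I]/Ki, [I]/Ki = 1.984 − 1 = 0.9840 and Ki = 0.645/0.9840 = 0.656 mM.

0.656 mM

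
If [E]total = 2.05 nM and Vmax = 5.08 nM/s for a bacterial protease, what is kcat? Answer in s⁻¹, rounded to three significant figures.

2.48 s⁻¹

kcat = Vmax/[E]total = 5.08 nM/s / 2.05 nM = 2.48 s⁻¹.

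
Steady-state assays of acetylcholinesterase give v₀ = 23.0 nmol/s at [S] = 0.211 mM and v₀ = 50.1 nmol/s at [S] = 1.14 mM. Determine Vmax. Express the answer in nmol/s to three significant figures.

In reciprocal form, 1/v = (Km/Vmax)·(1/[S]) + 1/Vmax. The two points give (1/[S], 1/v) = (4.739, 0.04348) and (0.8772, 0.01996).
Slope = (0.04348 − 0.01996)/(4.739 − 0.8772) = 0.006089; intercept = 0.04348 − 0.006089×4.739 = 0.01462.
Vmax = 1/intercept = 68.4 nmol/s; Km = slope × Vmax = 0.006089 × 68.4 = 0.417 mM.

68.4 nmol/s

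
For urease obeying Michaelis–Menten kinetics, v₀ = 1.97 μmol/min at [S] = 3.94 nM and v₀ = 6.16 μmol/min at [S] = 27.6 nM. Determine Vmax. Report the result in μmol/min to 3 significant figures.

9.54 μmol/min

In reciprocal form, 1/v = (Km/Vmax)·(1/[S]) + 1/Vmax. The two points give (1/[S], 1/v) = (0.2538, 0.5076) and (0.03623, 0.1623).
Slope = (0.5076 − 0.1623)/(0.2538 − 0.03623) = 1.587; intercept = 0.5076 − 1.587×0.2538 = 0.1048.
Vmax = 1/intercept = 9.54 μmol/min; Km = slope × Vmax = 1.587 × 9.54 = 15.1 nM.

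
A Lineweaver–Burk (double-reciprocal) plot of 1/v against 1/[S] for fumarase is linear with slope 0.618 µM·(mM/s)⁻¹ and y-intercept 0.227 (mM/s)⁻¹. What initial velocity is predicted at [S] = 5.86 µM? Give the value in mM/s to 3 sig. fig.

The y-intercept is 1/Vmax, so Vmax = 1/0.227 = 4.41 mM/s.
The slope is Km/Vmax, so Km = 0.618 × 4.41 = 2.72 µM.
Then v = 4.41 × 5.86/(2.72 + 5.86) = 3.01 mM/s.

3.01 mM/s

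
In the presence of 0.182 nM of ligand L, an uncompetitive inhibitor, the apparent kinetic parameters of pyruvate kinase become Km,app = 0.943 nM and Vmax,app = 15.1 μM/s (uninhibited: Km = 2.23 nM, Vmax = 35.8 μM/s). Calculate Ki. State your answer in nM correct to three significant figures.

0.133 nM

Uncompetitive: Vmax,app = Vmax/α (and Km,app = Km/α) with α = 1 + [I]/Ki.
α = Vmax/Vmax,app = 35.8/15.1 = 2.371.
Since α = 1 + [I]/Ki, [I]/Ki = 2.371 − 1 = 1.371 and Ki = 0.182/1.371 = 0.133 nM.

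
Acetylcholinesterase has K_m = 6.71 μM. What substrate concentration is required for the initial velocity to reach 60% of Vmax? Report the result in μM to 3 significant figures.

v/Vmax = [S]/(Km+[S]) = 0.6, so [S] = Km·0.6/(1 − 0.6) = 6.71 × 1.500.
[S] = 10.1 μM.

10.1 μM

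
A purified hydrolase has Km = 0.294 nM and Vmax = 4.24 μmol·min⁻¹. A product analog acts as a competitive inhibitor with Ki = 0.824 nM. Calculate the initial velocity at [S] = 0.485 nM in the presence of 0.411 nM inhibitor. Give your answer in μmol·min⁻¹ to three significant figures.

2.22 μmol·min⁻¹

With α = 1 + [I]/Ki = 1 + 0.411/0.824 = 1.499, the competitive rate law is v = Vmax[S] / (αKm + [S]).
v = 4.24×0.485 / (1.499×0.294 + 0.485) = 2.056/0.9256 = 2.22 μmol·min⁻¹.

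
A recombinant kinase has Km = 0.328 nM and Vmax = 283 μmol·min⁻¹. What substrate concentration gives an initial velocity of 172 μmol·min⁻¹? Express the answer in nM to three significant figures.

0.508 nM

Rearranging v = Vmax[S]/(Km+[S]) gives [S] = Km·v/(Vmax − v).
[S] = 0.328 × 172 / (283 − 172) = 56.42/111.0 = 0.508 nM.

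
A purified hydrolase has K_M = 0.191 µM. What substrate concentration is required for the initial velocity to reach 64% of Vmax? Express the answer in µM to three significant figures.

v/Vmax = [S]/(Km+[S]) = 0.64, so [S] = Km·0.64/(1 − 0.64) = 0.191 × 1.778.
[S] = 0.340 µM.

0.340 µM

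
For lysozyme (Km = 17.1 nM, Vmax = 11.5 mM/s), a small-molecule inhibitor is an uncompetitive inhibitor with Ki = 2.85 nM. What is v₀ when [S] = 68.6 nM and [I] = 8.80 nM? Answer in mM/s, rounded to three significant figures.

2.65 mM/s

With α = 1 + [I]/Ki = 1 + 8.80/2.85 = 4.088, the uncompetitive rate law is v = (Vmax/α)·[S] / (Km/α + [S]).
v = (11.5/4.088)×68.6 / (17.1/4.088 + 68.6) = 193.0/72.78 = 2.65 mM/s.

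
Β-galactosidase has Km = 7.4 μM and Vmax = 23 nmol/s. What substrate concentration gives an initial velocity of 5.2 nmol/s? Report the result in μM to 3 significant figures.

2.16 μM

The required fractional saturation is v/Vmax = 5.2/23 = 0.2261.
Then [S]/(Km+[S]) = 0.2261 ⇒ [S] = 7.4 × 0.2261/(1 − 0.2261) = 2.16 μM.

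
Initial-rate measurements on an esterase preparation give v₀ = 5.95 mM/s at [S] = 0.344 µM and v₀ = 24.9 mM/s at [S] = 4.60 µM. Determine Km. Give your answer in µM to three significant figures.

1.59 µM

From v = Vmax[S]/(Km+[S]), each point gives Vmax = v(Km+[S])/[S].
Equating: 5.95(Km+0.344)/0.344 = 24.9(Km+4.60)/4.60.
17.30·Km + 5.95 = 5.413·Km + 24.9, so (17.30 − 5.413)·Km = 24.9 − 5.95.
Km = 18.95/11.88 = 1.59 µM; then Vmax = 5.95(1.59+0.344)/0.344 = 33.5 mM/s.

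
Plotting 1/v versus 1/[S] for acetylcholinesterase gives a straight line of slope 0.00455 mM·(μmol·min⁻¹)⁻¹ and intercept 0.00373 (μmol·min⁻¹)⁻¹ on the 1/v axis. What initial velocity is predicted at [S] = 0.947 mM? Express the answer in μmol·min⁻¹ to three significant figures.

The y-intercept is 1/Vmax, so Vmax = 1/0.00373 = 268 μmol·min⁻¹.
The slope is Km/Vmax, so Km = 0.00455 × 268 = 1.22 mM.
Then v = 268 × 0.947/(1.22 + 0.947) = 117 μmol·min⁻¹.

117 μmol·min⁻¹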